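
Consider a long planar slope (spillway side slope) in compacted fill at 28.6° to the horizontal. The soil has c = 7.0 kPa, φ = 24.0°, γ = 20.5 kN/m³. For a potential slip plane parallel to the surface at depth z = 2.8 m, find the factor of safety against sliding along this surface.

FS = 1.11

For an infinite slope with a slip plane parallel to the surface (no pore pressure): FS = [c + γz cos²β tanφ] / [γz sinβ cosβ].
γz = 20.5·2.8 = 57.40 kN/m²
Numerator = 7.0 + 57.40·cos²28.6°·tan24.0° = 7.0 + 57.40·0.7709·0.4452 = 26.700 kPa
Denominator = 57.40·sin28.6°·cos28.6° = 57.40·0.4787·0.8780 = 24.124 kPa
FS = 26.700 / 24.124 = 1.107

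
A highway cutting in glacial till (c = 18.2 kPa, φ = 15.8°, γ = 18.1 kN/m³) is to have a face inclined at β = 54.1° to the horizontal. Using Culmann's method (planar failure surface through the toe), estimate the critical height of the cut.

Culmann's analysis gives the critical failure plane at α_cr = (β + φ)/2 = (54.1 + 15.8)/2 = 35.0°, and the critical height
H_c = (4c/γ) · sinβ cosφ / [1 − cos(β − φ)]
    = (4·18.2/18.1) · sin54.1°·cos15.8° / [1 − cos(38.3°)]
    = 4.022 · 0.8100·0.9622 / [1 − 0.7848]
    = 4.022 · 0.7794 / 0.2152
    = 14.57 m

H_c = 14.57 m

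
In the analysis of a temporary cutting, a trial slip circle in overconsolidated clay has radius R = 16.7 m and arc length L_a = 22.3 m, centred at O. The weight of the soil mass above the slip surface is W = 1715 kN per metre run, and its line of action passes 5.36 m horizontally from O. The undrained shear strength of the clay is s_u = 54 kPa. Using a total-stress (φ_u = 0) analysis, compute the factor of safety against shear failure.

Taking moments about the centre O, the resisting moment is provided by the undrained shear strength acting along the arc:
M_R = s_u·L_a·R = 54·22.30·16.7 = 20110.1 kN·m/m
M_D = W·d = 1715·5.36 = 9192.4 kN·m/m
FS = M_R / M_D = 20110.1 / 9192.4 = 2.188

FS = 2.19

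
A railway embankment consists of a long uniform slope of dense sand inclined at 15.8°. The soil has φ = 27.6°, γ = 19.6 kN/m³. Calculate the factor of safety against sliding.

FS = 1.85

For a dry cohesionless infinite slope the factor of safety is FS = tanφ / tanβ.
FS = tan27.6° / tan15.8° = 0.5228 / 0.2830 = 1.847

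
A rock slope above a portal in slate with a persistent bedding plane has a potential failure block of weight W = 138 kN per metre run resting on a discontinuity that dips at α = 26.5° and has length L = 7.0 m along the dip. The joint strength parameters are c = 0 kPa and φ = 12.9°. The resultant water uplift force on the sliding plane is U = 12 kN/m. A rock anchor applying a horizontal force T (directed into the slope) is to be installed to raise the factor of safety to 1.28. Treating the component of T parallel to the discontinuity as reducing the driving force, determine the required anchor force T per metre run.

Resolving forces along and normal to the sliding plane, with the horizontal anchor force T adding T·sinα to the effective normal force and T·cosα acting up the plane against the driving force:
FS = [cL + (W cosα − U + T sinα) tanφ] / [W sinα − T cosα]
Without the anchor: N' = 111.5 kN/m, driving T_d = 61.6 kN/m, resisting R = 0·7.0 + 111.5·tan12.9° = 25.5 kN/m, FS = 0.41.
Setting FS = 1.28 and solving for T:
1.28·(61.6 − T cos26.5°) = 25.5 + T sin26.5°·tan12.9°
T·(sin26.5°·tan12.9° + 1.28·cos26.5°) = 1.28·61.6 − 25.5
T·(0.4462·0.2290 + 1.28·0.8949) = 78.8 − 25.5 = 53.3
T·1.2477 = 53.3
T = 42.7 kN/m

T = 43 kN/m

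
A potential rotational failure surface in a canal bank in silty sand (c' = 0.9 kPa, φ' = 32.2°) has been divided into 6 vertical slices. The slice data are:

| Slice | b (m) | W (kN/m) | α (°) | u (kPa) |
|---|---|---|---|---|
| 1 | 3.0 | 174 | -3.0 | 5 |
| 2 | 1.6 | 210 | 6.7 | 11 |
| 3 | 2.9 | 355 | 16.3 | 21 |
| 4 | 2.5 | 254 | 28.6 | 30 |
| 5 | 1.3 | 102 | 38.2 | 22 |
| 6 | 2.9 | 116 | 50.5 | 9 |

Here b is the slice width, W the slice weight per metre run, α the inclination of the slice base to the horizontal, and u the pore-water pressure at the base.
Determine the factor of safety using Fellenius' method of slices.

Ordinary method of slices: FS = Σ[c'·Δl_i + (W_i cosα_i − u_i·Δl_i)·tanφ'] / Σ W_i sinα_i, with Δl_i = b_i / cosα_i.
Slice 1: Δl = 3.0/cos(-3.0°) = 3.004 m; N'_1 = 174·cos(-3.0°) − 5·3.004 = 158.7; c'Δl = 2.70; W sinα = -9.1
Slice 2: Δl = 1.6/cos6.7° = 1.611 m; N'_2 = 210·cos6.7° − 11·1.611 = 190.8; c'Δl = 1.45; W sinα = 24.5
Slice 3: Δl = 2.9/cos16.3° = 3.021 m; N'_3 = 355·cos16.3° − 21·3.021 = 277.3; c'Δl = 2.72; W sinα = 99.6
Slice 4: Δl = 2.5/cos28.6° = 2.847 m; N'_4 = 254·cos28.6° − 30·2.847 = 137.6; c'Δl = 2.56; W sinα = 121.6
Slice 5: Δl = 1.3/cos38.2° = 1.654 m; N'_5 = 102·cos38.2° − 22·1.654 = 43.8; c'Δl = 1.49; W sinα = 63.1
Slice 6: Δl = 2.9/cos50.5° = 4.559 m; N'_6 = 116·cos50.5° − 9·4.559 = 32.8; c'Δl = 4.10; W sinα = 89.5
Σc'Δl = 15.0 kN/m; ΣN' = 841.0 kN/m; ΣW sinα = 389.2 kN/m
Resisting = 15.0 + 841.0·tan32.2° = 15.0 + 529.6 = 544.6 kN/m
FS = 544.6 / 389.2 = 1.399

FS = 1.40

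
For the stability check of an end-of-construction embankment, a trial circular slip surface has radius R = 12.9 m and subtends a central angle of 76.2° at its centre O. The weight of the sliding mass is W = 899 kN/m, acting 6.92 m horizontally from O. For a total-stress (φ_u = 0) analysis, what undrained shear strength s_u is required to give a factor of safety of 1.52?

s_u = 42.7 kPa

FS = s_u·L_a·R / (W·d), so s_u = FS·W·d / (L_a·R).
Arc length L_a = R·θ = 12.9·(76.2°·π/180) = 12.9·1.3299 = 17.16 m
s_u = 1.52·899·6.92 / (17.16·12.9) = 9456.0 / 221.32 = 42.73 kPa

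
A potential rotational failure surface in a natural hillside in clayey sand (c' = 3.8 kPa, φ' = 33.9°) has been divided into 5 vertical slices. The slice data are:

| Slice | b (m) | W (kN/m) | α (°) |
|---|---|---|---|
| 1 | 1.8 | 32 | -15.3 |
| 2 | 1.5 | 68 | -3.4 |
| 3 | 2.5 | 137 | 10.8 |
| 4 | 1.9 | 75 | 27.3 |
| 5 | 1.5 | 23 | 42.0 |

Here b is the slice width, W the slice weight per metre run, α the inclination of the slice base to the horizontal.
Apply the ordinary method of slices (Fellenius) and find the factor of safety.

Ordinary method of slices: FS = Σ[c'·Δl_i + (W_i cosα_i)·tanφ'] / Σ W_i sinα_i, with Δl_i = b_i / cosα_i.
Slice 1: Δl = 1.8/cos(-15.3°) = 1.866 m; N'_1 = 32·cos(-15.3°) = 30.9; c'Δl = 7.09; W sinα = -8.4
Slice 2: Δl = 1.5/cos(-3.4°) = 1.503 m; N'_2 = 68·cos(-3.4°) = 67.9; c'Δl = 5.71; W sinα = -4.0
Slice 3: Δl = 2.5/cos10.8° = 2.545 m; N'_3 = 137·cos10.8° = 134.6; c'Δl = 9.67; W sinα = 25.7
Slice 4: Δl = 1.9/cos27.3° = 2.138 m; N'_4 = 75·cos27.3° = 66.6; c'Δl = 8.12; W sinα = 34.4
Slice 5: Δl = 1.5/cos42.0° = 2.018 m; N'_5 = 23·cos42.0° = 17.1; c'Δl = 7.67; W sinα = 15.4
Σc'Δl = 38.3 kN/m; ΣN' = 317.1 kN/m; ΣW sinα = 63.0 kN/m
Resisting = 38.3 + 317.1·tan33.9° = 38.3 + 213.1 = 251.3 kN/m
FS = 251.3 / 63.0 = 3.990

FS = 3.99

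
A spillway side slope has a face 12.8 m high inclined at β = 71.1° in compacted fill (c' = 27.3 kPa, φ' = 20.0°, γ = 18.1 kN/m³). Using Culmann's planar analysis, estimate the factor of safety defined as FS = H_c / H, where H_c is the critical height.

FS = 1.13

H_c = (4c'/γ) · sinβ cosφ' / [1 − cos(β − φ')]
    = (4·27.3/18.1) · sin71.1°·cos20.0° / [1 − cos51.1°]
    = 6.033 · 0.8890 / 0.3720 = 14.42 m
FS = H_c / H = 14.42 / 12.8 = 1.126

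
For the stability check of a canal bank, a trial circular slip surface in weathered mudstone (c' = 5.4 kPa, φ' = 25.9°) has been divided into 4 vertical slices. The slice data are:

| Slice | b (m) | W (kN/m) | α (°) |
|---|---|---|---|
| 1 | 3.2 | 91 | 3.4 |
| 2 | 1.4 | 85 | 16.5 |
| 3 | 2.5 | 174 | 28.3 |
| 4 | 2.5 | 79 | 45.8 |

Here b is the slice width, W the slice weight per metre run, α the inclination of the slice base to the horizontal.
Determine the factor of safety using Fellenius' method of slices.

Ordinary method of slices: FS = Σ[c'·Δl_i + (W_i cosα_i)·tanφ'] / Σ W_i sinα_i, with Δl_i = b_i / cosα_i.
Slice 1: Δl = 3.2/cos3.4° = 3.206 m; N'_1 = 91·cos3.4° = 90.8; c'Δl = 17.31; W sinα = 5.4
Slice 2: Δl = 1.4/cos16.5° = 1.460 m; N'_2 = 85·cos16.5° = 81.5; c'Δl = 7.88; W sinα = 24.1
Slice 3: Δl = 2.5/cos28.3° = 2.839 m; N'_3 = 174·cos28.3° = 153.2; c'Δl = 15.33; W sinα = 82.5
Slice 4: Δl = 2.5/cos45.8° = 3.586 m; N'_4 = 79·cos45.8° = 55.1; c'Δl = 19.36; W sinα = 56.6
Σc'Δl = 59.9 kN/m; ΣN' = 380.6 kN/m; ΣW sinα = 168.7 kN/m
Resisting = 59.9 + 380.6·tan25.9° = 59.9 + 184.8 = 244.7 kN/m
FS = 244.7 / 168.7 = 1.451

FS = 1.45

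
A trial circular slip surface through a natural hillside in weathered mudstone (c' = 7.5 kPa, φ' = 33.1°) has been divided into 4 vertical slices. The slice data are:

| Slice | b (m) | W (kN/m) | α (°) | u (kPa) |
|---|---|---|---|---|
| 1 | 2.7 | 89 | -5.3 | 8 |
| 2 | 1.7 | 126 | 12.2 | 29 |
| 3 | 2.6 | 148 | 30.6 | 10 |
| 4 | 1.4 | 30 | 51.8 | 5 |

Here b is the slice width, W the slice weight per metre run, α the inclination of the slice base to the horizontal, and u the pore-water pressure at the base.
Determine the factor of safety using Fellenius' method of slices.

Ordinary method of slices: FS = Σ[c'·Δl_i + (W_i cosα_i − u_i·Δl_i)·tanφ'] / Σ W_i sinα_i, with Δl_i = b_i / cosα_i.
Slice 1: Δl = 2.7/cos(-5.3°) = 2.712 m; N'_1 = 89·cos(-5.3°) − 8·2.712 = 66.9; c'Δl = 20.34; W sinα = -8.2
Slice 2: Δl = 1.7/cos12.2° = 1.739 m; N'_2 = 126·cos12.2° − 29·1.739 = 72.7; c'Δl = 13.04; W sinα = 26.6
Slice 3: Δl = 2.6/cos30.6° = 3.021 m; N'_3 = 148·cos30.6° − 10·3.021 = 97.2; c'Δl = 22.65; W sinα = 75.3
Slice 4: Δl = 1.4/cos51.8° = 2.264 m; N'_4 = 30·cos51.8° − 5·2.264 = 7.2; c'Δl = 16.98; W sinα = 23.6
Σc'Δl = 73.0 kN/m; ΣN' = 244.1 kN/m; ΣW sinα = 117.3 kN/m
Resisting = 73.0 + 244.1·tan33.1° = 73.0 + 159.1 = 232.1 kN/m
FS = 232.1 / 117.3 = 1.978

FS = 1.98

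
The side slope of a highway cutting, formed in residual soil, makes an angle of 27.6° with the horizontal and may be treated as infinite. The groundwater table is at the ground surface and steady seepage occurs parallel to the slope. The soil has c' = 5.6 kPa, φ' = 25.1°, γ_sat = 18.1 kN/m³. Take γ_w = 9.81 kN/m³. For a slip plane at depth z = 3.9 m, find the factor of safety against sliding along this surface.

With seepage parallel to the slope and the water table at the surface, the effective normal stress on the slip plane uses the buoyant unit weight γ' = γ_sat − γ_w while the driving shear stress uses γ_sat:
FS = [c' + γ' z cos²β tanφ'] / [γ_sat z sinβ cosβ]
γ' = 18.1 − 9.81 = 8.29 kN/m³
Numerator = 5.6 + 8.29·3.9·cos²27.6°·tan25.1° = 5.6 + 8.29·3.9·0.7854·0.4684 = 17.494 kPa
Denominator = 18.1·3.9·sin27.6°·cos27.6° = 18.1·3.9·0.4633·0.8862 = 28.982 kPa
FS = 17.494 / 28.982 = 0.604

FS = 0.60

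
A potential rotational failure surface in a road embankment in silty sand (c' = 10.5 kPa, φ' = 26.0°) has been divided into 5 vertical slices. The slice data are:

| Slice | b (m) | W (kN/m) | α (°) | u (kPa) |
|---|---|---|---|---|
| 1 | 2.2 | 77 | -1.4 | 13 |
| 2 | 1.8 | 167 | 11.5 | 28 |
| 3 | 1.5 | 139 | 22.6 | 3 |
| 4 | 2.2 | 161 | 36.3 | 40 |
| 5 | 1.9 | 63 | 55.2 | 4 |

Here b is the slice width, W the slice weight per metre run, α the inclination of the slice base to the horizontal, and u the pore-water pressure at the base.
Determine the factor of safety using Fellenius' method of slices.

FS = 1.22

Ordinary method of slices: FS = Σ[c'·Δl_i + (W_i cosα_i − u_i·Δl_i)·tanφ'] / Σ W_i sinα_i, with Δl_i = b_i / cosα_i.
Slice 1: Δl = 2.2/cos(-1.4°) = 2.201 m; N'_1 = 77·cos(-1.4°) − 13·2.201 = 48.4; c'Δl = 23.11; W sinα = -1.9
Slice 2: Δl = 1.8/cos11.5° = 1.837 m; N'_2 = 167·cos11.5° − 28·1.837 = 112.2; c'Δl = 19.29; W sinα = 33.3
Slice 3: Δl = 1.5/cos22.6° = 1.625 m; N'_3 = 139·cos22.6° − 3·1.625 = 123.5; c'Δl = 17.06; W sinα = 53.4
Slice 4: Δl = 2.2/cos36.3° = 2.730 m; N'_4 = 161·cos36.3° − 40·2.730 = 20.6; c'Δl = 28.66; W sinα = 95.3
Slice 5: Δl = 1.9/cos55.2° = 3.329 m; N'_5 = 63·cos55.2° − 4·3.329 = 22.6; c'Δl = 34.96; W sinα = 51.7
Σc'Δl = 123.1 kN/m; ΣN' = 327.2 kN/m; ΣW sinα = 231.9 kN/m
Resisting = 123.1 + 327.2·tan26.0° = 123.1 + 159.6 = 282.7 kN/m
FS = 282.7 / 231.9 = 1.219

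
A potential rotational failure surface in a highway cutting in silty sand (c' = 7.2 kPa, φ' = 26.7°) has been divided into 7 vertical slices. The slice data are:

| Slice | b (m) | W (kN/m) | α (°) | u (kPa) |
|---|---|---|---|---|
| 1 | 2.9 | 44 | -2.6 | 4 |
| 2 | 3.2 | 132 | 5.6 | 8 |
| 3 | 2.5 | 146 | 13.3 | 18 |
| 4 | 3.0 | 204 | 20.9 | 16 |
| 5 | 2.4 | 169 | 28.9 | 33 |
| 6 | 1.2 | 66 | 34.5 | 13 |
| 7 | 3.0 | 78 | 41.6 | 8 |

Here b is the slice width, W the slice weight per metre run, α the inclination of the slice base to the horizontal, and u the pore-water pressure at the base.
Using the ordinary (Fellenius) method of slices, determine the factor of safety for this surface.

Ordinary method of slices: FS = Σ[c'·Δl_i + (W_i cosα_i − u_i·Δl_i)·tanφ'] / Σ W_i sinα_i, with Δl_i = b_i / cosα_i.
Slice 1: Δl = 2.9/cos(-2.6°) = 2.903 m; N'_1 = 44·cos(-2.6°) − 4·2.903 = 32.3; c'Δl = 20.90; W sinα = -2.0
Slice 2: Δl = 3.2/cos5.6° = 3.215 m; N'_2 = 132·cos5.6° − 8·3.215 = 105.6; c'Δl = 23.15; W sinα = 12.9
Slice 3: Δl = 2.5/cos13.3° = 2.569 m; N'_3 = 146·cos13.3° − 18·2.569 = 95.8; c'Δl = 18.50; W sinα = 33.6
Slice 4: Δl = 3.0/cos20.9° = 3.211 m; N'_4 = 204·cos20.9° − 16·3.211 = 139.2; c'Δl = 23.12; W sinα = 72.8
Slice 5: Δl = 2.4/cos28.9° = 2.741 m; N'_5 = 169·cos28.9° − 33·2.741 = 57.5; c'Δl = 19.74; W sinα = 81.7
Slice 6: Δl = 1.2/cos34.5° = 1.456 m; N'_6 = 66·cos34.5° − 13·1.456 = 35.5; c'Δl = 10.48; W sinα = 37.4
Slice 7: Δl = 3.0/cos41.6° = 4.012 m; N'_7 = 78·cos41.6° − 8·4.012 = 26.2; c'Δl = 28.88; W sinα = 51.8
Σc'Δl = 144.8 kN/m; ΣN' = 492.2 kN/m; ΣW sinα = 288.1 kN/m
Resisting = 144.8 + 492.2·tan26.7° = 144.8 + 247.6 = 392.3 kN/m
FS = 392.3 / 288.1 = 1.362

FS = 1.36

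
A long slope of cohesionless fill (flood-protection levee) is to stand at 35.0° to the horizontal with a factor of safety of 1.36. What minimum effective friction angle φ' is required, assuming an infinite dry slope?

φ' = 43.6°

FS = tanφ'/tanβ ⇒ tanφ' = FS · tanβ = 1.36 · tan35.0° = 0.9523
φ' = arctan(0.9523) = 43.60°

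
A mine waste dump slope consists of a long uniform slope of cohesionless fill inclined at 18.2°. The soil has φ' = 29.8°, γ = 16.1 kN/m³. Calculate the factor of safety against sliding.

For a dry cohesionless infinite slope the factor of safety is FS = tanφ' / tanβ.
FS = tan29.8° / tan18.2° = 0.5727 / 0.3288 = 1.742

FS = 1.74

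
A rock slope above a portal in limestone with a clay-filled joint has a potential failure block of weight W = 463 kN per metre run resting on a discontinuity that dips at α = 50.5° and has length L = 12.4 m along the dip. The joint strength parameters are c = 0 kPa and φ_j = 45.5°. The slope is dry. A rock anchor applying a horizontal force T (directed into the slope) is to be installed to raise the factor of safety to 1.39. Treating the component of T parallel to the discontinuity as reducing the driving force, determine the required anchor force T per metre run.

T = 118 kN/m

Resolving forces along and normal to the sliding plane, with the horizontal anchor force T adding T·sinα to the effective normal force and T·cosα acting up the plane against the driving force:
FS = [cL + (W cosα + T sinα) tanφ_j] / [W sinα − T cosα]
Without the anchor: N' = 294.5 kN/m, driving T_d = 357.3 kN/m, resisting R = 0·12.4 + 294.5·tan45.5° = 299.7 kN/m, FS = 0.84.
Setting FS = 1.39 and solving for T:
1.39·(357.3 − T cos50.5°) = 299.7 + T sin50.5°·tan45.5°
T·(sin50.5°·tan45.5° + 1.39·cos50.5°) = 1.39·357.3 − 299.7
T·(0.7716·1.0176 + 1.39·0.6361) = 496.6 − 299.7 = 196.9
T·1.6694 = 196.9
T = 118.0 kN/m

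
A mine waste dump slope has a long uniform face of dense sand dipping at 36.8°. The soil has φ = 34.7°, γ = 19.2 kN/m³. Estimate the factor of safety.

FS = 0.93

For a dry cohesionless infinite slope the factor of safety is FS = tanφ / tanβ.
FS = tan34.7° / tan36.8° = 0.6924 / 0.7481 = 0.926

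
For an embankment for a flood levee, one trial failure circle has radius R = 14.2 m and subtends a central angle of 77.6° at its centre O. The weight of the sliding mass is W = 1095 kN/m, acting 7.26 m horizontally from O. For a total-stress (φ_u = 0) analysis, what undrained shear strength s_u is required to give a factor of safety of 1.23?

FS = s_u·L_a·R / (W·d), so s_u = FS·W·d / (L_a·R).
Arc length L_a = R·θ = 14.2·(77.6°·π/180) = 14.2·1.3544 = 19.23 m
s_u = 1.23·1095·7.26 / (19.23·14.2) = 9778.1 / 273.10 = 35.80 kPa

s_u = 35.8 kPa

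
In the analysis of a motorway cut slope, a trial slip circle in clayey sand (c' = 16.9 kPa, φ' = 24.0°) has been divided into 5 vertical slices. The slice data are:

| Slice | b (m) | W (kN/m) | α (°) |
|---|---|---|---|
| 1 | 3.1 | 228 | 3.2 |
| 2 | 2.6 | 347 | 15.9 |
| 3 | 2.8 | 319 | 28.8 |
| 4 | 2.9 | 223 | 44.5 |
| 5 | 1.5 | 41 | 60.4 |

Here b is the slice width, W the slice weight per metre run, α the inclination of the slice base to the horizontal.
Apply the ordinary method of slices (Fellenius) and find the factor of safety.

FS = 1.60

Ordinary method of slices: FS = Σ[c'·Δl_i + (W_i cosα_i)·tanφ'] / Σ W_i sinα_i, with Δl_i = b_i / cosα_i.
Slice 1: Δl = 3.1/cos3.2° = 3.105 m; N'_1 = 228·cos3.2° = 227.6; c'Δl = 52.47; W sinα = 12.7
Slice 2: Δl = 2.6/cos15.9° = 2.703 m; N'_2 = 347·cos15.9° = 333.7; c'Δl = 45.69; W sinα = 95.1
Slice 3: Δl = 2.8/cos28.8° = 3.195 m; N'_3 = 319·cos28.8° = 279.5; c'Δl = 54.00; W sinα = 153.7
Slice 4: Δl = 2.9/cos44.5° = 4.066 m; N'_4 = 223·cos44.5° = 159.1; c'Δl = 68.71; W sinα = 156.3
Slice 5: Δl = 1.5/cos60.4° = 3.037 m; N'_5 = 41·cos60.4° = 20.3; c'Δl = 51.32; W sinα = 35.6
Σc'Δl = 272.2 kN/m; ΣN' = 1020.2 kN/m; ΣW sinα = 453.4 kN/m
Resisting = 272.2 + 1020.2·tan24.0° = 272.2 + 454.2 = 726.4 kN/m
FS = 726.4 / 453.4 = 1.602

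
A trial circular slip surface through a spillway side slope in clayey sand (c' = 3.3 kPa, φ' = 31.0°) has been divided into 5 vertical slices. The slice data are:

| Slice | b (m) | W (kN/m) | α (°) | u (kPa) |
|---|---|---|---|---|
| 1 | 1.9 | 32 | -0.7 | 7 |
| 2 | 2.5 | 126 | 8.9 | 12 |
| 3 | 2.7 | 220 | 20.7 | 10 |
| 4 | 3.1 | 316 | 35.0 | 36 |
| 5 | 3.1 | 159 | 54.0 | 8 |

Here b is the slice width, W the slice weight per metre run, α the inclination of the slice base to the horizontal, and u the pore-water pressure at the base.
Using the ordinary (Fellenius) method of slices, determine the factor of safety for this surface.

Ordinary method of slices: FS = Σ[c'·Δl_i + (W_i cosα_i − u_i·Δl_i)·tanφ'] / Σ W_i sinα_i, with Δl_i = b_i / cosα_i.
Slice 1: Δl = 1.9/cos(-0.7°) = 1.900 m; N'_1 = 32·cos(-0.7°) − 7·1.900 = 18.7; c'Δl = 6.27; W sinα = -0.4
Slice 2: Δl = 2.5/cos8.9° = 2.530 m; N'_2 = 126·cos8.9° − 12·2.530 = 94.1; c'Δl = 8.35; W sinα = 19.5
Slice 3: Δl = 2.7/cos20.7° = 2.886 m; N'_3 = 220·cos20.7° − 10·2.886 = 176.9; c'Δl = 9.52; W sinα = 77.8
Slice 4: Δl = 3.1/cos35.0° = 3.784 m; N'_4 = 316·cos35.0° − 36·3.784 = 122.6; c'Δl = 12.49; W sinα = 181.3
Slice 5: Δl = 3.1/cos54.0° = 5.274 m; N'_5 = 159·cos54.0° − 8·5.274 = 51.3; c'Δl = 17.40; W sinα = 128.6
Σc'Δl = 54.0 kN/m; ΣN' = 463.6 kN/m; ΣW sinα = 406.8 kN/m
Resisting = 54.0 + 463.6·tan31.0° = 54.0 + 278.6 = 332.6 kN/m
FS = 332.6 / 406.8 = 0.818

FS = 0.82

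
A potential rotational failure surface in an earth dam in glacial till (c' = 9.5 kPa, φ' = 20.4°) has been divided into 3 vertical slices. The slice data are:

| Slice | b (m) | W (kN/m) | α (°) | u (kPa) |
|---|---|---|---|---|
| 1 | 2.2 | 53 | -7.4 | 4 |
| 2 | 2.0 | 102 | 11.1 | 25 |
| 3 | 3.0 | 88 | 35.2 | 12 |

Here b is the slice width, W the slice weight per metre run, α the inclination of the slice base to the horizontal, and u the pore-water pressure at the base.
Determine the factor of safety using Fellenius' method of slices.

FS = 1.89

Ordinary method of slices: FS = Σ[c'·Δl_i + (W_i cosα_i − u_i·Δl_i)·tanφ'] / Σ W_i sinα_i, with Δl_i = b_i / cosα_i.
Slice 1: Δl = 2.2/cos(-7.4°) = 2.218 m; N'_1 = 53·cos(-7.4°) − 4·2.218 = 43.7; c'Δl = 21.08; W sinα = -6.8
Slice 2: Δl = 2.0/cos11.1° = 2.038 m; N'_2 = 102·cos11.1° − 25·2.038 = 49.1; c'Δl = 19.36; W sinα = 19.6
Slice 3: Δl = 3.0/cos35.2° = 3.671 m; N'_3 = 88·cos35.2° − 12·3.671 = 27.9; c'Δl = 34.88; W sinα = 50.7
Σc'Δl = 75.3 kN/m; ΣN' = 120.7 kN/m; ΣW sinα = 63.5 kN/m
Resisting = 75.3 + 120.7·tan20.4° = 75.3 + 44.9 = 120.2 kN/m
FS = 120.2 / 63.5 = 1.892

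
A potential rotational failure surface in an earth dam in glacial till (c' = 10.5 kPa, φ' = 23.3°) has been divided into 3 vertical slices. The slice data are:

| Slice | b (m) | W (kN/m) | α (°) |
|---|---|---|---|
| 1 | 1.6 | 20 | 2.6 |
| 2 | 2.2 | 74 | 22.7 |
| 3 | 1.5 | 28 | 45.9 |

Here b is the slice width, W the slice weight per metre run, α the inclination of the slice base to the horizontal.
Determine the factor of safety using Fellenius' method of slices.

Ordinary method of slices: FS = Σ[c'·Δl_i + (W_i cosα_i)·tanφ'] / Σ W_i sinα_i, with Δl_i = b_i / cosα_i.
Slice 1: Δl = 1.6/cos2.6° = 1.602 m; N'_1 = 20·cos2.6° = 20.0; c'Δl = 16.82; W sinα = 0.9
Slice 2: Δl = 2.2/cos22.7° = 2.385 m; N'_2 = 74·cos22.7° = 68.3; c'Δl = 25.04; W sinα = 28.6
Slice 3: Δl = 1.5/cos45.9° = 2.155 m; N'_3 = 28·cos45.9° = 19.5; c'Δl = 22.63; W sinα = 20.1
Σc'Δl = 64.5 kN/m; ΣN' = 107.7 kN/m; ΣW sinα = 49.6 kN/m
Resisting = 64.5 + 107.7·tan23.3° = 64.5 + 46.4 = 110.9 kN/m
FS = 110.9 / 49.6 = 2.237

FS = 2.24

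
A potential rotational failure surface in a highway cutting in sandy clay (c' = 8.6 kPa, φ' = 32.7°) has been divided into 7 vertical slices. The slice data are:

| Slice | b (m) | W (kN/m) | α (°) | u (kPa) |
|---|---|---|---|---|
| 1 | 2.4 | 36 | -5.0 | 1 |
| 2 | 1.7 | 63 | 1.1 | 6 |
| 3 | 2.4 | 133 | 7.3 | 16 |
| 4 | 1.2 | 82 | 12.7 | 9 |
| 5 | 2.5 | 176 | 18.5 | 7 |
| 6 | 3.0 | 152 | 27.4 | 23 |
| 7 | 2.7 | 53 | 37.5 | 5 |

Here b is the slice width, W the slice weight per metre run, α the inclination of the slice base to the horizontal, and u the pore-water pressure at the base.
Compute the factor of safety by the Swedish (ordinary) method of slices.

FS = 2.38

Ordinary method of slices: FS = Σ[c'·Δl_i + (W_i cosα_i − u_i·Δl_i)·tanφ'] / Σ W_i sinα_i, with Δl_i = b_i / cosα_i.
Slice 1: Δl = 2.4/cos(-5.0°) = 2.409 m; N'_1 = 36·cos(-5.0°) − 1·2.409 = 33.5; c'Δl = 20.72; W sinα = -3.1
Slice 2: Δl = 1.7/cos1.1° = 1.700 m; N'_2 = 63·cos1.1° − 6·1.700 = 52.8; c'Δl = 14.62; W sinα = 1.2
Slice 3: Δl = 2.4/cos7.3° = 2.420 m; N'_3 = 133·cos7.3° − 16·2.420 = 93.2; c'Δl = 20.81; W sinα = 16.9
Slice 4: Δl = 1.2/cos12.7° = 1.230 m; N'_4 = 82·cos12.7° − 9·1.230 = 68.9; c'Δl = 10.58; W sinα = 18.0
Slice 5: Δl = 2.5/cos18.5° = 2.636 m; N'_5 = 176·cos18.5° − 7·2.636 = 148.5; c'Δl = 22.67; W sinα = 55.8
Slice 6: Δl = 3.0/cos27.4° = 3.379 m; N'_6 = 152·cos27.4° − 23·3.379 = 57.2; c'Δl = 29.06; W sinα = 70.0
Slice 7: Δl = 2.7/cos37.5° = 3.403 m; N'_7 = 53·cos37.5° − 5·3.403 = 25.0; c'Δl = 29.27; W sinα = 32.3
Σc'Δl = 147.7 kN/m; ΣN' = 479.1 kN/m; ΣW sinα = 191.1 kN/m
Resisting = 147.7 + 479.1·tan32.7° = 147.7 + 307.6 = 455.3 kN/m
FS = 455.3 / 191.1 = 2.383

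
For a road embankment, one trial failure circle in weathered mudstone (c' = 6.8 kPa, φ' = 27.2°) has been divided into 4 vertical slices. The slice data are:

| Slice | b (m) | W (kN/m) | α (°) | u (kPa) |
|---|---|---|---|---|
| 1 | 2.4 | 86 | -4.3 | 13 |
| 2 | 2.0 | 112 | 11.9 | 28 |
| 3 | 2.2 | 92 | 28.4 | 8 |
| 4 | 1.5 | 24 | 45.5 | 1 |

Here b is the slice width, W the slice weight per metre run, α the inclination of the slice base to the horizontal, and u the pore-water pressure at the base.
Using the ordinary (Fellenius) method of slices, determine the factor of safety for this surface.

Ordinary method of slices: FS = Σ[c'·Δl_i + (W_i cosα_i − u_i·Δl_i)·tanφ'] / Σ W_i sinα_i, with Δl_i = b_i / cosα_i.
Slice 1: Δl = 2.4/cos(-4.3°) = 2.407 m; N'_1 = 86·cos(-4.3°) − 13·2.407 = 54.5; c'Δl = 16.37; W sinα = -6.4
Slice 2: Δl = 2.0/cos11.9° = 2.044 m; N'_2 = 112·cos11.9° − 28·2.044 = 52.4; c'Δl = 13.90; W sinα = 23.1
Slice 3: Δl = 2.2/cos28.4° = 2.501 m; N'_3 = 92·cos28.4° − 8·2.501 = 60.9; c'Δl = 17.01; W sinα = 43.8
Slice 4: Δl = 1.5/cos45.5° = 2.140 m; N'_4 = 24·cos45.5° − 1·2.140 = 14.7; c'Δl = 14.55; W sinα = 17.1
Σc'Δl = 61.8 kN/m; ΣN' = 182.4 kN/m; ΣW sinα = 77.5 kN/m
Resisting = 61.8 + 182.4·tan27.2° = 61.8 + 93.8 = 155.6 kN/m
FS = 155.6 / 77.5 = 2.007

FS = 2.01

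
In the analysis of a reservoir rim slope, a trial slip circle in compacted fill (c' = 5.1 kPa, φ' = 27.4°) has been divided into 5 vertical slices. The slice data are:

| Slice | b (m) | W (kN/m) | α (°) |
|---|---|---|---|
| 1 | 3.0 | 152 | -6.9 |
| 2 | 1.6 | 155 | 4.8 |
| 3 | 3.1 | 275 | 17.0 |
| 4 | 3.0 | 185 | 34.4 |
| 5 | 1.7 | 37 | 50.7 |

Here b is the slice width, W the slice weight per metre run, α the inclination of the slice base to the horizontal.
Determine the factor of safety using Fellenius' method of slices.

Ordinary method of slices: FS = Σ[c'·Δl_i + (W_i cosα_i)·tanφ'] / Σ W_i sinα_i, with Δl_i = b_i / cosα_i.
Slice 1: Δl = 3.0/cos(-6.9°) = 3.022 m; N'_1 = 152·cos(-6.9°) = 150.9; c'Δl = 15.41; W sinα = -18.3
Slice 2: Δl = 1.6/cos4.8° = 1.606 m; N'_2 = 155·cos4.8° = 154.5; c'Δl = 8.19; W sinα = 13.0
Slice 3: Δl = 3.1/cos17.0° = 3.242 m; N'_3 = 275·cos17.0° = 263.0; c'Δl = 16.53; W sinα = 80.4
Slice 4: Δl = 3.0/cos34.4° = 3.636 m; N'_4 = 185·cos34.4° = 152.6; c'Δl = 18.54; W sinα = 104.5
Slice 5: Δl = 1.7/cos50.7° = 2.684 m; N'_5 = 37·cos50.7° = 23.4; c'Δl = 13.69; W sinα = 28.6
Σc'Δl = 72.4 kN/m; ΣN' = 744.4 kN/m; ΣW sinα = 208.3 kN/m
Resisting = 72.4 + 744.4·tan27.4° = 72.4 + 385.9 = 458.2 kN/m
FS = 458.2 / 208.3 = 2.200

FS = 2.20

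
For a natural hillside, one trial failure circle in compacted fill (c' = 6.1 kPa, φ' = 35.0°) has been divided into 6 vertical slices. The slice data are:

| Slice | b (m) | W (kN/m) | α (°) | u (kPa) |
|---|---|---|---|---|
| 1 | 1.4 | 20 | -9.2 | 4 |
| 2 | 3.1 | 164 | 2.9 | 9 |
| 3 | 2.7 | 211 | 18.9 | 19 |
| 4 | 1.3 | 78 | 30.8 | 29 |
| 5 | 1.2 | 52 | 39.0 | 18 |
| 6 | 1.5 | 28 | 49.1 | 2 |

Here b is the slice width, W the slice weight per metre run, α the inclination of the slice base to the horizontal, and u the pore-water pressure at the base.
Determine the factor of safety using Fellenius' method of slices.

Ordinary method of slices: FS = Σ[c'·Δl_i + (W_i cosα_i − u_i·Δl_i)·tanφ'] / Σ W_i sinα_i, with Δl_i = b_i / cosα_i.
Slice 1: Δl = 1.4/cos(-9.2°) = 1.418 m; N'_1 = 20·cos(-9.2°) − 4·1.418 = 14.1; c'Δl = 8.65; W sinα = -3.2
Slice 2: Δl = 3.1/cos2.9° = 3.104 m; N'_2 = 164·cos2.9° − 9·3.104 = 135.9; c'Δl = 18.93; W sinα = 8.3
Slice 3: Δl = 2.7/cos18.9° = 2.854 m; N'_3 = 211·cos18.9° − 19·2.854 = 145.4; c'Δl = 17.41; W sinα = 68.3
Slice 4: Δl = 1.3/cos30.8° = 1.513 m; N'_4 = 78·cos30.8° − 29·1.513 = 23.1; c'Δl = 9.23; W sinα = 39.9
Slice 5: Δl = 1.2/cos39.0° = 1.544 m; N'_5 = 52·cos39.0° − 18·1.544 = 12.6; c'Δl = 9.42; W sinα = 32.7
Slice 6: Δl = 1.5/cos49.1° = 2.291 m; N'_6 = 28·cos49.1° − 2·2.291 = 13.8; c'Δl = 13.97; W sinα = 21.2
Σc'Δl = 77.6 kN/m; ΣN' = 344.8 kN/m; ΣW sinα = 167.3 kN/m
Resisting = 77.6 + 344.8·tan35.0° = 77.6 + 241.4 = 319.1 kN/m
FS = 319.1 / 167.3 = 1.907

FS = 1.91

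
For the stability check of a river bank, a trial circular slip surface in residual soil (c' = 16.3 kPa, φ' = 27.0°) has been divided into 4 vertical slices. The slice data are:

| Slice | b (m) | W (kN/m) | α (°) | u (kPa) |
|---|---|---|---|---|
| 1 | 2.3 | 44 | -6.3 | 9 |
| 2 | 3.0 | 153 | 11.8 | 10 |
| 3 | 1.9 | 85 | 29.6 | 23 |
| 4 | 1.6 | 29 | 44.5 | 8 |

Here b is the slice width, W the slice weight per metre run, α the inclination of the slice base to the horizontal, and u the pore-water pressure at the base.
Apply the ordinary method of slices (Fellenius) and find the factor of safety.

Ordinary method of slices: FS = Σ[c'·Δl_i + (W_i cosα_i − u_i·Δl_i)·tanφ'] / Σ W_i sinα_i, with Δl_i = b_i / cosα_i.
Slice 1: Δl = 2.3/cos(-6.3°) = 2.314 m; N'_1 = 44·cos(-6.3°) − 9·2.314 = 22.9; c'Δl = 37.72; W sinα = -4.8
Slice 2: Δl = 3.0/cos11.8° = 3.065 m; N'_2 = 153·cos11.8° − 10·3.065 = 119.1; c'Δl = 49.96; W sinα = 31.3
Slice 3: Δl = 1.9/cos29.6° = 2.185 m; N'_3 = 85·cos29.6° − 23·2.185 = 23.6; c'Δl = 35.62; W sinα = 42.0
Slice 4: Δl = 1.6/cos44.5° = 2.243 m; N'_4 = 29·cos44.5° − 8·2.243 = 2.7; c'Δl = 36.56; W sinα = 20.3
Σc'Δl = 159.9 kN/m; ΣN' = 168.4 kN/m; ΣW sinα = 88.8 kN/m
Resisting = 159.9 + 168.4·tan27.0° = 159.9 + 85.8 = 245.7 kN/m
FS = 245.7 / 88.8 = 2.767

FS = 2.77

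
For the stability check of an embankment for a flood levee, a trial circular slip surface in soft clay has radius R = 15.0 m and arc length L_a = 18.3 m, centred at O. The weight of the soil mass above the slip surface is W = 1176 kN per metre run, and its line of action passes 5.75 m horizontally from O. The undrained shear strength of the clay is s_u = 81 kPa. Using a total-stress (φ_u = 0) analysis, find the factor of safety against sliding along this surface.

FS = 3.29

Taking moments about the centre O, the resisting moment is provided by the undrained shear strength acting along the arc:
M_R = s_u·L_a·R = 81·18.30·15.0 = 22234.5 kN·m/m
M_D = W·d = 1176·5.75 = 6762.0 kN·m/m
FS = M_R / M_D = 22234.5 / 6762.0 = 3.288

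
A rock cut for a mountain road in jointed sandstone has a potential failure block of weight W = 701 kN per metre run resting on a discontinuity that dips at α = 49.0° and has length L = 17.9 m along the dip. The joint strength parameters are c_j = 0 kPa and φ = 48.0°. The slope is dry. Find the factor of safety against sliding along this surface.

Resolving the block weight along and normal to the plane and applying the Mohr–Coulomb strength on the joint:
N' = W cosα = 701·cos49.0° = 459.9 kN/m
Driving force T = W sinα = 701·sin49.0° = 529.1 kN/m
Resisting force R = c_j·L + N'·tanφ = 0·17.9 + 459.9·tan48.0° = 0.0 + 510.8 = 510.8 kN/m
FS = R / T = 510.8 / 529.1 = 0.965

FS = 0.97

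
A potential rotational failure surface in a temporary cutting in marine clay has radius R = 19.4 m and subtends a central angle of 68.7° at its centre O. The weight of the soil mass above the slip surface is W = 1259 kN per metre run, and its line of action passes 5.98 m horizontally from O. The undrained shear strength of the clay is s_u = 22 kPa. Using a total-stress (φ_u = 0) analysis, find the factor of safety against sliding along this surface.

FS = 1.32

Taking moments about the centre O, the resisting moment is provided by the undrained shear strength acting along the arc:
Arc length L_a = R·θ = 19.4·(68.7°·π/180) = 19.4·1.1990 = 23.26 m
M_R = s_u·L_a·R = 22·23.26·19.4 = 9928.0 kN·m/m
M_D = W·d = 1259·5.98 = 7528.8 kN·m/m
FS = M_R / M_D = 9928.0 / 7528.8 = 1.319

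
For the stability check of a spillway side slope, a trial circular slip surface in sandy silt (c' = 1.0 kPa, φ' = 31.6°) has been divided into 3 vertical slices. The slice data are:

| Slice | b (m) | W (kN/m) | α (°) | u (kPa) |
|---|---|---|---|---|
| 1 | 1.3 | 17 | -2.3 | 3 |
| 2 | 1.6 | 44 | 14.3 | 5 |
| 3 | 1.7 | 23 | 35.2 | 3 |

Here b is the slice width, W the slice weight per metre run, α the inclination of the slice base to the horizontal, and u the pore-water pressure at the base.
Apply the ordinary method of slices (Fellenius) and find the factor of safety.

FS = 1.79

Ordinary method of slices: FS = Σ[c'·Δl_i + (W_i cosα_i − u_i·Δl_i)·tanφ'] / Σ W_i sinα_i, with Δl_i = b_i / cosα_i.
Slice 1: Δl = 1.3/cos(-2.3°) = 1.301 m; N'_1 = 17·cos(-2.3°) − 3·1.301 = 13.1; c'Δl = 1.30; W sinα = -0.7
Slice 2: Δl = 1.6/cos14.3° = 1.651 m; N'_2 = 44·cos14.3° − 5·1.651 = 34.4; c'Δl = 1.65; W sinα = 10.9
Slice 3: Δl = 1.7/cos35.2° = 2.080 m; N'_3 = 23·cos35.2° − 3·2.080 = 12.6; c'Δl = 2.08; W sinα = 13.3
Σc'Δl = 5.0 kN/m; ΣN' = 60.0 kN/m; ΣW sinα = 23.4 kN/m
Resisting = 5.0 + 60.0·tan31.6° = 5.0 + 36.9 = 42.0 kN/m
FS = 42.0 / 23.4 = 1.790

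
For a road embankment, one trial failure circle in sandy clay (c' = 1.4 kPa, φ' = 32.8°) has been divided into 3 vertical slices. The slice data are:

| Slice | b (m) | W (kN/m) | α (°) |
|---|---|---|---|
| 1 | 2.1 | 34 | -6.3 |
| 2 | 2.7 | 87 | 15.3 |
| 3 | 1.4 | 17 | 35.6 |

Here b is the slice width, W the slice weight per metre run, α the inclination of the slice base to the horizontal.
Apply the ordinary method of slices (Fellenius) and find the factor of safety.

Ordinary method of slices: FS = Σ[c'·Δl_i + (W_i cosα_i)·tanφ'] / Σ W_i sinα_i, with Δl_i = b_i / cosα_i.
Slice 1: Δl = 2.1/cos(-6.3°) = 2.113 m; N'_1 = 34·cos(-6.3°) = 33.8; c'Δl = 2.96; W sinα = -3.7
Slice 2: Δl = 2.7/cos15.3° = 2.799 m; N'_2 = 87·cos15.3° = 83.9; c'Δl = 3.92; W sinα = 23.0
Slice 3: Δl = 1.4/cos35.6° = 1.722 m; N'_3 = 17·cos35.6° = 13.8; c'Δl = 2.41; W sinα = 9.9
Σc'Δl = 9.3 kN/m; ΣN' = 131.5 kN/m; ΣW sinα = 29.1 kN/m
Resisting = 9.3 + 131.5·tan32.8° = 9.3 + 84.8 = 94.1 kN/m
FS = 94.1 / 29.1 = 3.230

FS = 3.23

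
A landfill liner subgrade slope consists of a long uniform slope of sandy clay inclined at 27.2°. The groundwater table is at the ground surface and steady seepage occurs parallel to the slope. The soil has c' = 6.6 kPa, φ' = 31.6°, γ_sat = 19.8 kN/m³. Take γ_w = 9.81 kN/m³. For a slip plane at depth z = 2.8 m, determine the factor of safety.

With seepage parallel to the slope and the water table at the surface, the effective normal stress on the slip plane uses the buoyant unit weight γ' = γ_sat − γ_w while the driving shear stress uses γ_sat:
FS = [c' + γ' z cos²β tanφ'] / [γ_sat z sinβ cosβ]
γ' = 19.8 − 9.81 = 9.99 kN/m³
Numerator = 6.6 + 9.99·2.8·cos²27.2°·tan31.6° = 6.6 + 9.99·2.8·0.7911·0.6152 = 20.213 kPa
Denominator = 19.8·2.8·sin27.2°·cos27.2° = 19.8·2.8·0.4571·0.8894 = 22.539 kPa
FS = 20.213 / 22.539 = 0.897

FS = 0.90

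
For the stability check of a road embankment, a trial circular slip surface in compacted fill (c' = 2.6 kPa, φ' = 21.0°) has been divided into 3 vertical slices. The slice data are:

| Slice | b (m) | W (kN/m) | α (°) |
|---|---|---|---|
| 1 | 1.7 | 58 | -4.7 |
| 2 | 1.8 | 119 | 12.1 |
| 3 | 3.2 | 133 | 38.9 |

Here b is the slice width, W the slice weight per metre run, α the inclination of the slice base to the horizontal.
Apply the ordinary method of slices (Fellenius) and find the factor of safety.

FS = 1.22

Ordinary method of slices: FS = Σ[c'·Δl_i + (W_i cosα_i)·tanφ'] / Σ W_i sinα_i, with Δl_i = b_i / cosα_i.
Slice 1: Δl = 1.7/cos(-4.7°) = 1.706 m; N'_1 = 58·cos(-4.7°) = 57.8; c'Δl = 4.43; W sinα = -4.8
Slice 2: Δl = 1.8/cos12.1° = 1.841 m; N'_2 = 119·cos12.1° = 116.4; c'Δl = 4.79; W sinα = 24.9
Slice 3: Δl = 3.2/cos38.9° = 4.112 m; N'_3 = 133·cos38.9° = 103.5; c'Δl = 10.69; W sinα = 83.5
Σc'Δl = 19.9 kN/m; ΣN' = 277.7 kN/m; ΣW sinα = 103.7 kN/m
Resisting = 19.9 + 277.7·tan21.0° = 19.9 + 106.6 = 126.5 kN/m
FS = 126.5 / 103.7 = 1.220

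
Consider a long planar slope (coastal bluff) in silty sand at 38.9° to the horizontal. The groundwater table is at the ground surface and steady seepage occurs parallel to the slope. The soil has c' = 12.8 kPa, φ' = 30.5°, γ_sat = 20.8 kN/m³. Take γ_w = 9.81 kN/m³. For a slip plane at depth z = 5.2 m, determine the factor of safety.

With seepage parallel to the slope and the water table at the surface, the effective normal stress on the slip plane uses the buoyant unit weight γ' = γ_sat − γ_w while the driving shear stress uses γ_sat:
FS = [c' + γ' z cos²β tanφ'] / [γ_sat z sinβ cosβ]
γ' = 20.8 − 9.81 = 10.99 kN/m³
Numerator = 12.8 + 10.99·5.2·cos²38.9°·tan30.5° = 12.8 + 10.99·5.2·0.6057·0.5890 = 33.188 kPa
Denominator = 20.8·5.2·sin38.9°·cos38.9° = 20.8·5.2·0.6280·0.7782 = 52.859 kPa
FS = 33.188 / 52.859 = 0.628

FS = 0.63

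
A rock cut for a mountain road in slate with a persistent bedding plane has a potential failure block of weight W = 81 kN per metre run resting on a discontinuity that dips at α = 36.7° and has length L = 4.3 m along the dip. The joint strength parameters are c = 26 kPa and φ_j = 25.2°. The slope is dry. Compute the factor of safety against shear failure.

Resolving the block weight along and normal to the plane and applying the Mohr–Coulomb strength on the joint:
N' = W cosα = 81·cos36.7° = 64.9 kN/m
Driving force T = W sinα = 81·sin36.7° = 48.4 kN/m
Resisting force R = c·L + N'·tanφ_j = 26·4.3 + 64.9·tan25.2° = 111.8 + 30.6 = 142.4 kN/m
FS = R / T = 142.4 / 48.4 = 2.941

FS = 2.94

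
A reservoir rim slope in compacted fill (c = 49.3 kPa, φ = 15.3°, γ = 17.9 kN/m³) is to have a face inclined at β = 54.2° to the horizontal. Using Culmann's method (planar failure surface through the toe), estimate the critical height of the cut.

H_c = 38.87 m

Culmann's analysis gives the critical failure plane at α_cr = (β + φ)/2 = (54.2 + 15.3)/2 = 34.8°, and the critical height
H_c = (4c/γ) · sinβ cosφ / [1 − cos(β − φ)]
    = (4·49.3/17.9) · sin54.2°·cos15.3° / [1 − cos(38.9°)]
    = 11.017 · 0.8111·0.9646 / [1 − 0.7782]
    = 11.017 · 0.7823 / 0.2218
    = 38.87 m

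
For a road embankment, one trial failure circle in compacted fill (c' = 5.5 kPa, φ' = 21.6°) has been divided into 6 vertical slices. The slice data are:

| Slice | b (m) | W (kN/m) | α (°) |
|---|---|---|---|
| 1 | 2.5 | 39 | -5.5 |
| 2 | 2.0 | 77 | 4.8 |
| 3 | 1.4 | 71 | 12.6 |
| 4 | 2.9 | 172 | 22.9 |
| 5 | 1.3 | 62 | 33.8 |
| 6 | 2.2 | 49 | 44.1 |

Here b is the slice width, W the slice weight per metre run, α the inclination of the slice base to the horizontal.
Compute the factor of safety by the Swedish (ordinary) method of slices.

Ordinary method of slices: FS = Σ[c'·Δl_i + (W_i cosα_i)·tanφ'] / Σ W_i sinα_i, with Δl_i = b_i / cosα_i.
Slice 1: Δl = 2.5/cos(-5.5°) = 2.512 m; N'_1 = 39·cos(-5.5°) = 38.8; c'Δl = 13.81; W sinα = -3.7
Slice 2: Δl = 2.0/cos4.8° = 2.007 m; N'_2 = 77·cos4.8° = 76.7; c'Δl = 11.04; W sinα = 6.4
Slice 3: Δl = 1.4/cos12.6° = 1.435 m; N'_3 = 71·cos12.6° = 69.3; c'Δl = 7.89; W sinα = 15.5
Slice 4: Δl = 2.9/cos22.9° = 3.148 m; N'_4 = 172·cos22.9° = 158.4; c'Δl = 17.31; W sinα = 66.9
Slice 5: Δl = 1.3/cos33.8° = 1.564 m; N'_5 = 62·cos33.8° = 51.5; c'Δl = 8.60; W sinα = 34.5
Slice 6: Δl = 2.2/cos44.1° = 3.064 m; N'_6 = 49·cos44.1° = 35.2; c'Δl = 16.85; W sinα = 34.1
Σc'Δl = 75.5 kN/m; ΣN' = 430.0 kN/m; ΣW sinα = 153.7 kN/m
Resisting = 75.5 + 430.0·tan21.6° = 75.5 + 170.2 = 245.8 kN/m
FS = 245.8 / 153.7 = 1.599

FS = 1.60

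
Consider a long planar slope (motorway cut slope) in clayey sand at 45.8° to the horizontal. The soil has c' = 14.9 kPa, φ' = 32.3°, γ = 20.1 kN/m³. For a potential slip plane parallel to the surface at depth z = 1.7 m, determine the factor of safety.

For an infinite slope with a slip plane parallel to the surface (no pore pressure): FS = [c' + γz cos²β tanφ'] / [γz sinβ cosβ].
γz = 20.1·1.7 = 34.17 kN/m²
Numerator = 14.9 + 34.17·cos²45.8°·tan32.3° = 14.9 + 34.17·0.4860·0.6322 = 25.399 kPa
Denominator = 34.17·sin45.8°·cos45.8° = 34.17·0.7169·0.6972 = 17.078 kPa
FS = 25.399 / 17.078 = 1.487

FS = 1.49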